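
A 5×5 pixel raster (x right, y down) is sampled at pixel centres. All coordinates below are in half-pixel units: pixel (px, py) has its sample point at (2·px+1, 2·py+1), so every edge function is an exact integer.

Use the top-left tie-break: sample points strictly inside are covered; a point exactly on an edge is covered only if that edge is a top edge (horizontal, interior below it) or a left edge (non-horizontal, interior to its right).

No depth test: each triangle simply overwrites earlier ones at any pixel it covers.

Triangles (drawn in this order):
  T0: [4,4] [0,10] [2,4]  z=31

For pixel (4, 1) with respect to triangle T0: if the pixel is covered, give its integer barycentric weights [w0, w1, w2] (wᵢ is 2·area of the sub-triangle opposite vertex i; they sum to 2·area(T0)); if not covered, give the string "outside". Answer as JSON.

T0:
  2·area = 12
  edge (4, 4)→(0, 10): d=(-4,6) right/bottom  bias=-1
  edge (0, 10)→(2, 4): d=(2,-6) top-left  bias=+0
  edge (2, 4)→(4, 4): d=(2,0) top-left  bias=+0
    (1,0)@(3, 1): e=[18,0,-6] → ·  [on edge]
    (1,2)@(3, 5): e=[2,8,2] → █
    (2,2)@(5, 5): e=[-10,20,2] → ·
    (0,3)@(1, 7): e=[6,0,6] → █  [on edge]
    (1,3)@(3, 7): e=[-6,12,6] → ·
    (0,4)@(1, 9): e=[-2,4,10] → ·
  covered (2 px):
    · · · · ·
    · · · · ·
    · █ · · ·
    █ · · · ·
    · · · · ·

Answer: "outside"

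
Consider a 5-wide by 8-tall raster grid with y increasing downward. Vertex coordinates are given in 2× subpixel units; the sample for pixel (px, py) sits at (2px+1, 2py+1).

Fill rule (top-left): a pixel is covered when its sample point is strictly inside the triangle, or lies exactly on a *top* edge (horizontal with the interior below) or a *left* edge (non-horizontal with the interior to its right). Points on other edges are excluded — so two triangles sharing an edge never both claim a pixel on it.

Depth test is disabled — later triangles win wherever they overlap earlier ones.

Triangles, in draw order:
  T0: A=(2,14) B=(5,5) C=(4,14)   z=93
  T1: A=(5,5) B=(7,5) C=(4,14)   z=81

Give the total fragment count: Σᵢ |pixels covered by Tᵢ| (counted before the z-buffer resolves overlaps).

T0:
  2·area = 18
  edge (2, 14)→(5, 5): d=(3,-9) top-left  bias=+0
  edge (5, 5)→(4, 14): d=(-1,9) right/bottom  bias=-1
  edge (4, 14)→(2, 14): d=(-2,0) right/bottom  bias=-1
    (2,2)@(5, 5): e=[0,0,18] → .  [on edge]
    (1,5)@(3, 11): e=[0,12,6] → X  [on edge]
    (2,5)@(5, 11): e=[18,-6,6] → .
    (1,6)@(3, 13): e=[6,10,2] → X
    (2,6)@(5, 13): e=[24,-8,2] → .
    (1,7)@(3, 15): e=[12,8,-2] → .
  covered (2 px):
    . . . . .
    . . . . .
    . . . . .
    . . . . .
    . . . . .
    . X . . .
    . X . . .
    . . . . .
T1:
  2·area = 18
  edge (5, 5)→(7, 5): d=(2,0) top-left  bias=+0
  edge (7, 5)→(4, 14): d=(-3,9) right/bottom  bias=-1
  edge (4, 14)→(5, 5): d=(1,-9) top-left  bias=+0
    (0,2)@(1, 5): e=[0,54,-36] → .  [on edge]
    (1,2)@(3, 5): e=[0,36,-18] → .  [on edge]
    (2,2)@(5, 5): e=[0,18,0] → X  [on edge]
    (3,2)@(7, 5): e=[0,0,18] → .  [on edge]
    (4,2)@(9, 5): e=[0,-18,36] → .  [on edge]
    (2,3)@(5, 7): e=[4,12,2] → X
    (3,3)@(7, 7): e=[4,-6,20] → .
    (2,4)@(5, 9): e=[8,6,4] → X
    (3,4)@(7, 9): e=[8,-12,22] → .
    (2,5)@(5, 11): e=[12,0,6] → .  [on edge]
  covered (3 px):
    . . . . .
    . . . . .
    . . X . .
    . . X . .
    . . X . .
    . . . . .
    . . . . .
    . . . . .

Result: 5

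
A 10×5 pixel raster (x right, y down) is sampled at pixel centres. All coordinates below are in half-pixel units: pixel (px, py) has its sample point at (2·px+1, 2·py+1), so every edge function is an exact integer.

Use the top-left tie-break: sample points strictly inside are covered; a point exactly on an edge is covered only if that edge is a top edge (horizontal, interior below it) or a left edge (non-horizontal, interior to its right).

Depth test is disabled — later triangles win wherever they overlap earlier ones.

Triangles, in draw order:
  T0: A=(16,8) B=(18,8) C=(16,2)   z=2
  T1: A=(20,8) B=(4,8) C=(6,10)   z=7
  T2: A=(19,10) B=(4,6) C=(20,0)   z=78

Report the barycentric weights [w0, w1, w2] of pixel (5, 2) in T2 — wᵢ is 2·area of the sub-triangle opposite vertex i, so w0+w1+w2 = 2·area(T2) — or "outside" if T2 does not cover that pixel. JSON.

T0:
  2·area = 12  (B↔C swapped to make it positive)
  edge (16, 8)→(16, 2): d=(0,-6) top-left  bias=+0
  edge (16, 2)→(18, 8): d=(2,6) right/bottom  bias=-1
  edge (18, 8)→(16, 8): d=(-2,0) right/bottom  bias=-1
    (8,2)@(17, 5): e=[6,0,6] → .  [on edge]
    (8,3)@(17, 7): e=[6,4,2] → X
    (9,3)@(19, 7): e=[18,-8,2] → .
    (8,4)@(17, 9): e=[6,8,-2] → .
  covered (1 px):
    . . . . . . . . . .
    . . . . . . . . . .
    . . . . . . . . . .
    . . . . . . . . X .
    . . . . . . . . . .
T1:
  2·area = 32  (B↔C swapped to make it positive)
  edge (20, 8)→(6, 10): d=(-14,2) right/bottom  bias=-1
  edge (6, 10)→(4, 8): d=(-2,-2) top-left  bias=+0
  edge (4, 8)→(20, 8): d=(16,0) top-left  bias=+0
    (0,2)@(1, 5): e=[80,0,-48] → .  [on edge]
    (1,3)@(3, 7): e=[48,0,-16] → .  [on edge]
    (2,4)@(5, 9): e=[16,0,16] → X  [on edge]
    (3,4)@(7, 9): e=[12,4,16] → X
    (4,4)@(9, 9): e=[8,8,16] → X
    (5,4)@(11, 9): e=[4,12,16] → X
    (6,4)@(13, 9): e=[0,16,16] → .  [on edge]
  covered (4 px):
    . . . . . . . . . .
    . . . . . . . . . .
    . . . . . . . . . .
    . . . . . . . . . .
    . . X X X X . . . .
T2:
  2·area = 154
  edge (19, 10)→(4, 6): d=(-15,-4) top-left  bias=+0
  edge (4, 6)→(20, 0): d=(16,-6) top-left  bias=+0
  edge (20, 0)→(19, 10): d=(-1,10) right/bottom  bias=-1
    (9,0)@(19, 1): e=[135,10,9] → X
    (6,1)@(13, 3): e=[81,6,67] → X
    (7,1)@(15, 3): e=[89,18,47] → X
    (8,1)@(17, 3): e=[97,30,27] → X
    (3,2)@(7, 5): e=[27,2,125] → X
    (4,2)@(9, 5): e=[35,14,105] → X
    (5,2)@(11, 5): e=[43,26,85] → X
    (3,3)@(7, 7): e=[-3,34,123] → .
    (4,3)@(9, 7): e=[5,46,103] → X
    (4,4)@(9, 9): e=[-25,78,101] → .
    (5,4)@(11, 9): e=[-17,90,81] → .
    (6,4)@(13, 9): e=[-9,102,61] → .
  covered (20 px):
    . . . . . . . . . X
    . . . . . . X X X X
    . . . X X X X X X X
    . . . . X X X X X X
    . . . . . . . . X X

Answer: [26,85,43]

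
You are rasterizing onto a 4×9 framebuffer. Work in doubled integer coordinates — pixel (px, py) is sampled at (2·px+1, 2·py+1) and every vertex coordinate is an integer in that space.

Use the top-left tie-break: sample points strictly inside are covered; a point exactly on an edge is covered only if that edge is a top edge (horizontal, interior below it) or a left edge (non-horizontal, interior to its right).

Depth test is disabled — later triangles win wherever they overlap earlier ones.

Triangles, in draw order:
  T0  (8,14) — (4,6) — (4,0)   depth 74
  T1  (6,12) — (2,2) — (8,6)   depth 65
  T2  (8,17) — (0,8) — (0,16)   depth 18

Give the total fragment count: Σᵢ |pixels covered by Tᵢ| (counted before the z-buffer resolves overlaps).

T0:
  2·area = 24
  edge (8, 14)→(4, 6): d=(-4,-8) top-left  bias=+0
  edge (4, 6)→(4, 0): d=(0,-6) top-left  bias=+0
  edge (4, 0)→(8, 14): d=(4,14) right/bottom  bias=-1
    (2,2)@(5, 5): e=[12,6,6] → X
    (3,2)@(7, 5): e=[28,18,-22] → .
    (2,3)@(5, 7): e=[4,6,14] → X
    (3,3)@(7, 7): e=[20,18,-14] → .
    (2,4)@(5, 9): e=[-4,6,22] → .
    (3,5)@(7, 11): e=[4,18,2] → X
    (3,6)@(7, 13): e=[-4,18,10] → .
  covered (3 px):
    . . . .
    . . . .
    . . X .
    . . X .
    . . . .
    . . . X
    . . . .
    . . . .
    . . . .
T1:
  2·area = 44
  edge (6, 12)→(2, 2): d=(-4,-10) top-left  bias=+0
  edge (2, 2)→(8, 6): d=(6,4) right/bottom  bias=-1
  edge (8, 6)→(6, 12): d=(-2,6) right/bottom  bias=-1
    (1,1)@(3, 3): e=[6,2,36] → X
    (2,1)@(5, 3): e=[26,-6,24] → .
    (1,2)@(3, 5): e=[-2,14,32] → .
    (2,2)@(5, 5): e=[18,6,20] → X
    (3,2)@(7, 5): e=[38,-2,8] → .
    (2,3)@(5, 7): e=[10,18,16] → X
    (3,3)@(7, 7): e=[30,10,4] → X
    (2,4)@(5, 9): e=[2,30,12] → X
    (3,4)@(7, 9): e=[22,22,0] → .  [on edge]
    (2,5)@(5, 11): e=[-6,42,8] → .
    (2,7)@(5, 15): e=[-22,66,0] → .  [on edge]
  covered (5 px):
    . . . .
    . X . .
    . . X .
    . . X X
    . . X .
    . . . .
    . . . .
    . . . .
    . . . .
T2:
  2·area = 64  (B↔C swapped to make it positive)
  edge (8, 17)→(0, 16): d=(-8,-1) top-left  bias=+0
  edge (0, 16)→(0, 8): d=(0,-8) top-left  bias=+0
  edge (0, 8)→(8, 17): d=(8,9) right/bottom  bias=-1
    (0,5)@(1, 11): e=[41,8,15] → X
    (1,5)@(3, 11): e=[43,24,-3] → .
    (0,6)@(1, 13): e=[25,8,31] → X
    (1,6)@(3, 13): e=[27,24,13] → X
    (2,6)@(5, 13): e=[29,40,-5] → .
    (0,7)@(1, 15): e=[9,8,47] → X
    (2,7)@(5, 15): e=[13,40,11] → X
    (3,7)@(7, 15): e=[15,56,-7] → .
    (0,8)@(1, 17): e=[-7,8,63] → .
    (1,8)@(3, 17): e=[-5,24,45] → .
    (2,8)@(5, 17): e=[-3,40,27] → .
  covered (6 px):
    . . . .
    . . . .
    . . . .
    . . . .
    . . . .
    X . . .
    X X . .
    X X X .
    . . . .

Final: 14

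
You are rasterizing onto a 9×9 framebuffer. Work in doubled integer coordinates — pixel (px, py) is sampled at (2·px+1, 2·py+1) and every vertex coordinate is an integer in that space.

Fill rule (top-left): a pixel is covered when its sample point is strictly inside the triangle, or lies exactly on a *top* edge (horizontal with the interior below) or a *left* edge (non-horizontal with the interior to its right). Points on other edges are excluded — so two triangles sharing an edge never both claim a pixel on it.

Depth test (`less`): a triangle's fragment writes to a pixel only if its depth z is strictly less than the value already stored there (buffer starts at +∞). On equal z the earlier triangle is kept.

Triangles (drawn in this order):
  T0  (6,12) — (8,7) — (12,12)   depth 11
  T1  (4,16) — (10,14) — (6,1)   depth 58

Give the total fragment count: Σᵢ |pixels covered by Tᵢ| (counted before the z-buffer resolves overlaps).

T0:
  2·area = 30
  edge (6, 12)→(8, 7): d=(2,-5) top-left  bias=+0
  edge (8, 7)→(12, 12): d=(4,5) right/bottom  bias=-1
  edge (12, 12)→(6, 12): d=(-6,0) right/bottom  bias=-1
    (4,4)@(9, 9): e=[9,3,18] → █
    (5,4)@(11, 9): e=[19,-7,18] → ·
    (3,5)@(7, 11): e=[3,21,6] → █
    (5,5)@(11, 11): e=[23,1,6] → █
    (6,5)@(13, 11): e=[33,-9,6] → ·
    (3,6)@(7, 13): e=[7,29,-6] → ·
    (4,6)@(9, 13): e=[17,19,-6] → ·
    (5,6)@(11, 13): e=[27,9,-6] → ·
  covered (4 px):
    · · · · · · · · ·
    · · · · · · · · ·
    · · · · · · · · ·
    · · · · · · · · ·
    · · · · █ · · · ·
    · · · █ █ █ · · ·
    · · · · · · · · ·
    · · · · · · · · ·
    · · · · · · · · ·
T1:
  2·area = 86  (B↔C swapped to make it positive)
  edge (4, 16)→(6, 1): d=(2,-15) top-left  bias=+0
  edge (6, 1)→(10, 14): d=(4,13) right/bottom  bias=-1
  edge (10, 14)→(4, 16): d=(-6,2) right/bottom  bias=-1
    (3,2)@(7, 5): e=[23,3,60] → █
    (4,2)@(9, 5): e=[53,-23,56] → ·
    (3,3)@(7, 7): e=[27,11,48] → █
    (4,3)@(9, 7): e=[57,-15,44] → ·
    (2,4)@(5, 9): e=[1,45,40] → █
    (4,4)@(9, 9): e=[61,-7,32] → ·
    (2,5)@(5, 11): e=[5,53,28] → █
    (4,5)@(9, 11): e=[65,1,20] → █
    (5,5)@(11, 11): e=[95,-25,16] → ·
    (2,6)@(5, 13): e=[9,61,16] → █
    (5,6)@(11, 13): e=[99,-17,4] → ·
    (6,6)@(13, 13): e=[129,-43,0] → ·  [on edge]
    (3,7)@(7, 15): e=[43,43,0] → ·  [on edge]
    (0,8)@(1, 17): e=[-43,129,0] → ·  [on edge]
  covered (11 px):
    · · · · · · · · ·
    · · · · · · · · ·
    · · · █ · · · · ·
    · · · █ · · · · ·
    · · █ █ · · · · ·
    · · █ █ █ · · · ·
    · · █ █ █ · · · ·
    · · █ · · · · · ·
    · · · · · · · · ·

Result: 15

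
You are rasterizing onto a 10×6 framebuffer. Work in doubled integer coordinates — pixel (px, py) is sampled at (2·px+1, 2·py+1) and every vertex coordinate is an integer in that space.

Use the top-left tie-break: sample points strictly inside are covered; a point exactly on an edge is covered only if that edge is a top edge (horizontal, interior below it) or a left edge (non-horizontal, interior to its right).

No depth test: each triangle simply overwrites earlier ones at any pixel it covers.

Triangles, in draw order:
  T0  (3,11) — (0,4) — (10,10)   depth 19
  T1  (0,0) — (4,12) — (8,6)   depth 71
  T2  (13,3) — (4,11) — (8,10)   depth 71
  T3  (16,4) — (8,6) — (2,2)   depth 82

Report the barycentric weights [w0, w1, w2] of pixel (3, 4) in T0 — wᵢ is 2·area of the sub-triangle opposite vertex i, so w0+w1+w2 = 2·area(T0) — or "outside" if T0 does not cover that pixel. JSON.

T0:
  2·area = 52
  edge (3, 11)→(0, 4): d=(-3,-7) top-left  bias=+0
  edge (0, 4)→(10, 10): d=(10,6) right/bottom  bias=-1
  edge (10, 10)→(3, 11): d=(-7,1) right/bottom  bias=-1
    (0,2)@(1, 5): e=[4,4,44] → █
    (1,2)@(3, 5): e=[18,-8,42] → ·
    (0,3)@(1, 7): e=[-2,24,30] → ·
    (1,3)@(3, 7): e=[12,12,28] → █
    (2,3)@(5, 7): e=[26,0,26] → ·  [on edge]
    (1,4)@(3, 9): e=[6,32,14] → █
    (2,4)@(5, 9): e=[20,20,12] → █
    (3,4)@(7, 9): e=[34,8,10] → █
    (4,4)@(9, 9): e=[48,-4,8] → ·
    (8,4)@(17, 9): e=[104,-52,0] → ·  [on edge]
    (1,5)@(3, 11): e=[0,52,0] → ·  [on edge]
    (2,5)@(5, 11): e=[14,40,-2] → ·
  covered (5 px):
    · · · · · · · · · ·
    · · · · · · · · · ·
    █ · · · · · · · · ·
    · █ · · · · · · · ·
    · █ █ █ · · · · · ·
    · · · · · · · · · ·
T1:
  2·area = 72  (B↔C swapped to make it positive)
  edge (0, 0)→(8, 6): d=(8,6) right/bottom  bias=-1
  edge (8, 6)→(4, 12): d=(-4,6) right/bottom  bias=-1
  edge (4, 12)→(0, 0): d=(-4,-12) top-left  bias=+0
    (0,0)@(1, 1): e=[2,62,8] → █
    (1,0)@(3, 1): e=[-10,50,32] → ·
    (0,1)@(1, 3): e=[18,54,0] → █  [on edge]
    (1,1)@(3, 3): e=[6,42,24] → █
    (2,1)@(5, 3): e=[-6,30,48] → ·
    (0,2)@(1, 5): e=[34,46,-8] → ·
    (1,2)@(3, 5): e=[22,34,16] → █
    (2,2)@(5, 5): e=[10,22,40] → █
    (3,2)@(7, 5): e=[-2,10,64] → ·
    (1,3)@(3, 7): e=[38,26,8] → █
    (3,3)@(7, 7): e=[14,2,56] → █
    (4,3)@(9, 7): e=[2,-10,80] → ·
    (1,4)@(3, 9): e=[54,18,0] → █  [on edge]
  covered (10 px):
    █ · · · · · · · · ·
    █ █ · · · · · · · ·
    · █ █ · · · · · · ·
    · █ █ █ · · · · · ·
    · █ █ · · · · · · ·
    · · · · · · · · · ·
T2:
  2·area = 23  (B↔C swapped to make it positive)
  edge (13, 3)→(8, 10): d=(-5,7) right/bottom  bias=-1
  edge (8, 10)→(4, 11): d=(-4,1) right/bottom  bias=-1
  edge (4, 11)→(13, 3): d=(9,-8) top-left  bias=+0
    (6,1)@(13, 3): e=[0,23,0] → ·  [on edge]
    (5,2)@(11, 5): e=[4,17,2] → █
    (6,2)@(13, 5): e=[-10,15,18] → ·
    (4,3)@(9, 7): e=[8,11,4] → █
    (5,3)@(11, 7): e=[-6,9,20] → ·
    (3,4)@(7, 9): e=[12,5,6] → █
    (4,4)@(9, 9): e=[-2,3,22] → ·
    (3,5)@(7, 11): e=[2,-3,24] → ·
  covered (3 px):
    · · · · · · · · · ·
    · · · · · · · · · ·
    · · · · · █ · · · ·
    · · · · █ · · · · ·
    · · · █ · · · · · ·
    · · · · · · · · · ·
T3:
  2·area = 44
  edge (16, 4)→(8, 6): d=(-8,2) right/bottom  bias=-1
  edge (8, 6)→(2, 2): d=(-6,-4) top-left  bias=+0
  edge (2, 2)→(16, 4): d=(14,2) right/bottom  bias=-1
    (2,1)@(5, 3): e=[30,6,8] → █
    (3,1)@(7, 3): e=[26,14,4] → █
    (4,1)@(9, 3): e=[22,22,0] → ·  [on edge]
    (2,2)@(5, 5): e=[14,-6,36] → ·
    (3,2)@(7, 5): e=[10,2,32] → █
    (4,2)@(9, 5): e=[6,10,28] → █
    (5,2)@(11, 5): e=[2,18,24] → █
    (6,2)@(13, 5): e=[-2,26,20] → ·
    (3,3)@(7, 7): e=[-6,-10,60] → ·
    (4,3)@(9, 7): e=[-10,-2,56] → ·
    (5,3)@(11, 7): e=[-14,6,52] → ·
  covered (5 px):
    · · · · · · · · · ·
    · · █ █ · · · · · ·
    · · · █ █ █ · · · ·
    · · · · · · · · · ·
    · · · · · · · · · ·
    · · · · · · · · · ·

Answer: [8,10,34]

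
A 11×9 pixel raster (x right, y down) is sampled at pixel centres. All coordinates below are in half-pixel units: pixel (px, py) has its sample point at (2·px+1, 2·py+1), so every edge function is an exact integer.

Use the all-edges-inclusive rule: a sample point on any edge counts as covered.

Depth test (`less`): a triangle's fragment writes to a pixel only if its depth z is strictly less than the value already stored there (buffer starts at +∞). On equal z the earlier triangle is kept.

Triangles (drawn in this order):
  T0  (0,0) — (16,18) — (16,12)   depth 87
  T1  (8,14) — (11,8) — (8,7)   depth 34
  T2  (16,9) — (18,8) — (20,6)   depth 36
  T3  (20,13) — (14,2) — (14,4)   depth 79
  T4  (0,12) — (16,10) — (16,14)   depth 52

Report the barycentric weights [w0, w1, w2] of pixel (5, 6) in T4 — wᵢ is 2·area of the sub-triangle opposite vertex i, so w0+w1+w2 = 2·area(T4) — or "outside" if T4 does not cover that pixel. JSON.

T0:
  2·area = 96  (B↔C swapped to make it positive)
  edge (0, 0)→(16, 12): d=(16,12) inclusive
  edge (16, 12)→(16, 18): d=(0,6) inclusive
  edge (16, 18)→(0, 0): d=(-16,-18) inclusive
    (0,0)@(1, 1): e=[4,90,2] → X
    (1,0)@(3, 1): e=[-20,78,38] → .
    (0,1)@(1, 3): e=[36,90,-30] → .
    (1,1)@(3, 3): e=[12,78,6] → X
    (2,1)@(5, 3): e=[-12,66,42] → .
    (1,2)@(3, 5): e=[44,78,-26] → .
    (2,2)@(5, 5): e=[20,66,10] → X
    (3,2)@(7, 5): e=[-4,54,46] → .
    (2,3)@(5, 7): e=[52,66,-22] → .
    (3,3)@(7, 7): e=[28,54,14] → X
    (4,3)@(9, 7): e=[4,42,50] → X
    (5,3)@(11, 7): e=[-20,30,86] → .
  covered (12 px):
    X . . . . . . . . . .
    . X . . . . . . . . .
    . . X . . . . . . . .
    . . . X X . . . . . .
    . . . . X X . . . . .
    . . . . . X X . . . .
    . . . . . . X X . . .
    . . . . . . . X . . .
    . . . . . . . . . . .
T1:
  2·area = 21  (B↔C swapped to make it positive)
  edge (8, 14)→(8, 7): d=(0,-7) inclusive
  edge (8, 7)→(11, 8): d=(3,1) inclusive
  edge (11, 8)→(8, 14): d=(-3,6) inclusive
    (4,4)@(9, 9): e=[7,5,9] → X
    (5,4)@(11, 9): e=[21,3,-3] → .
    (4,5)@(9, 11): e=[7,11,3] → X
    (5,5)@(11, 11): e=[21,9,-9] → .
    (4,6)@(9, 13): e=[7,17,-3] → .
  covered (2 px):
    . . . . . . . . . . .
    . . . . . . . . . . .
    . . . . . . . . . . .
    . . . . . . . . . . .
    . . . . X . . . . . .
    . . . . X . . . . . .
    . . . . . . . . . . .
    . . . . . . . . . . .
    . . . . . . . . . . .
T2:
  2·area = 2  (B↔C swapped to make it positive)
  edge (16, 9)→(20, 6): d=(4,-3) inclusive
  edge (20, 6)→(18, 8): d=(-2,2) inclusive
  edge (18, 8)→(16, 9): d=(-2,1) inclusive
    (10,2)@(21, 5): e=[-1,0,3] → .  [on edge]
    (9,3)@(19, 7): e=[1,0,1] → X  [on edge]
    (10,3)@(21, 7): e=[7,-4,-1] → .
    (8,4)@(17, 9): e=[3,0,-1] → .  [on edge]
    (9,4)@(19, 9): e=[9,-4,-3] → .
    (7,5)@(15, 11): e=[5,0,-3] → .  [on edge]
    (6,6)@(13, 13): e=[7,0,-5] → .  [on edge]
    (5,7)@(11, 15): e=[9,0,-7] → .  [on edge]
    (4,8)@(9, 17): e=[11,0,-9] → .  [on edge]
  covered (1 px):
    . . . . . . . . . . .
    . . . . . . . . . . .
    . . . . . . . . . . .
    . . . . . . . . . X .
    . . . . . . . . . . .
    . . . . . . . . . . .
    . . . . . . . . . . .
    . . . . . . . . . . .
    . . . . . . . . . . .
T3:
  2·area = 12  (B↔C swapped to make it positive)
  edge (20, 13)→(14, 4): d=(-6,-9) inclusive
  edge (14, 4)→(14, 2): d=(0,-2) inclusive
  edge (14, 2)→(20, 13): d=(6,11) inclusive
    (7,2)@(15, 5): e=[3,2,7] → X
    (8,2)@(17, 5): e=[21,6,-15] → .
    (7,3)@(15, 7): e=[-9,2,19] → .
  covered (1 px):
    . . . . . . . . . . .
    . . . . . . . . . . .
    . . . . . . . X . . .
    . . . . . . . . . . .
    . . . . . . . . . . .
    . . . . . . . . . . .
    . . . . . . . . . . .
    . . . . . . . . . . .
    . . . . . . . . . . .
T4:
  2·area = 64
  edge (0, 12)→(16, 10): d=(16,-2) inclusive
  edge (16, 10)→(16, 14): d=(0,4) inclusive
  edge (16, 14)→(0, 12): d=(-16,-2) inclusive
    (4,5)@(9, 11): e=[2,28,34] → X
    (5,5)@(11, 11): e=[6,20,38] → X
    (6,5)@(13, 11): e=[10,12,42] → X
    (7,5)@(15, 11): e=[14,4,46] → X
    (8,5)@(17, 11): e=[18,-4,50] → .
    (4,6)@(9, 13): e=[34,28,2] → X
    (8,6)@(17, 13): e=[50,-4,18] → .
    (4,7)@(9, 15): e=[66,28,-30] → .
    (5,7)@(11, 15): e=[70,20,-26] → .
    (6,7)@(13, 15): e=[74,12,-22] → .
    (7,7)@(15, 15): e=[78,4,-18] → .
  covered (8 px):
    . . . . . . . . . . .
    . . . . . . . . . . .
    . . . . . . . . . . .
    . . . . . . . . . . .
    . . . . . . . . . . .
    . . . . X X X X . . .
    . . . . X X X X . . .
    . . . . . . . . . . .
    . . . . . . . . . . .

Result: [20,6,38]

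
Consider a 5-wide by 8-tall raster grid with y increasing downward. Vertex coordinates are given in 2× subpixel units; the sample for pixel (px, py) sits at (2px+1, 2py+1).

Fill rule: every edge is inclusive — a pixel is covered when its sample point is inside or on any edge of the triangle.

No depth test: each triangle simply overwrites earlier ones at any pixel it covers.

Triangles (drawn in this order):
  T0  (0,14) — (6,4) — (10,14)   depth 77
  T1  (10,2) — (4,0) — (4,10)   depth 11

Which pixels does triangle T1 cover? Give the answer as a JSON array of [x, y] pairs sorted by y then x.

T0:
  2·area = 100
  edge (0, 14)→(6, 4): d=(6,-10) inclusive
  edge (6, 4)→(10, 14): d=(4,10) inclusive
  edge (10, 14)→(0, 14): d=(-10,0) inclusive
    (2,3)@(5, 7): e=[8,22,70] → █
    (3,3)@(7, 7): e=[28,2,70] → █
    (4,3)@(9, 7): e=[48,-18,70] → ·
    (1,4)@(3, 9): e=[0,50,50] → █  [on edge]
    (4,4)@(9, 9): e=[60,-10,50] → ·
    (1,5)@(3, 11): e=[12,58,30] → █
    (4,5)@(9, 11): e=[72,-2,30] → ·
    (0,6)@(1, 13): e=[4,86,10] → █
    (4,6)@(9, 13): e=[84,6,10] → █
    (0,7)@(1, 15): e=[16,94,-10] → ·
    (1,7)@(3, 15): e=[36,74,-10] → ·
    (2,7)@(5, 15): e=[56,54,-10] → ·
  covered (13 px):
    · · · · ·
    · · · · ·
    · · · · ·
    · · █ █ ·
    · █ █ █ ·
    · █ █ █ ·
    █ █ █ █ █
    · · · · ·
T1:
  2·area = 60  (B↔C swapped to make it positive)
  edge (10, 2)→(4, 10): d=(-6,8) inclusive
  edge (4, 10)→(4, 0): d=(0,-10) inclusive
  edge (4, 0)→(10, 2): d=(6,2) inclusive
    (2,0)@(5, 1): e=[46,10,4] → █
    (3,0)@(7, 1): e=[30,30,0] → █  [on edge]
    (4,0)@(9, 1): e=[14,50,-4] → ·
    (2,1)@(5, 3): e=[34,10,16] → █
    (4,1)@(9, 3): e=[2,50,8] → █
    (2,2)@(5, 5): e=[22,10,28] → █
    (4,2)@(9, 5): e=[-10,50,20] → ·
    (2,3)@(5, 7): e=[10,10,40] → █
    (3,3)@(7, 7): e=[-6,30,36] → ·
    (2,4)@(5, 9): e=[-2,10,52] → ·
  covered (8 px):
    · · █ █ ·
    · · █ █ █
    · · █ █ ·
    · · █ · ·
    · · · · ·
    · · · · ·
    · · · · ·
    · · · · ·

Final: [[2,0],[3,0],[2,1],[3,1],[4,1],[2,2],[3,2],[2,3]]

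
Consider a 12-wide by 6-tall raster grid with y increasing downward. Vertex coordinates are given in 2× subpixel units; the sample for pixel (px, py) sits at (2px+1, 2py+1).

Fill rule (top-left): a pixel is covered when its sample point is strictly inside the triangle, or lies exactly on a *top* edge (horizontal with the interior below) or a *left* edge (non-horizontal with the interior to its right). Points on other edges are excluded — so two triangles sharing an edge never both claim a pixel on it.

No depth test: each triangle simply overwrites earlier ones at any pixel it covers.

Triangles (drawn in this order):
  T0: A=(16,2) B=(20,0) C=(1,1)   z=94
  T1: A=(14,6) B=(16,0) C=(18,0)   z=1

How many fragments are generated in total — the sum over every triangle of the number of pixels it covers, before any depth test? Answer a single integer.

T0:
  2·area = 34  (B↔C swapped to make it positive)
  edge (16, 2)→(1, 1): d=(-15,-1) top-left  bias=+0
  edge (1, 1)→(20, 0): d=(19,-1) top-left  bias=+0
  edge (20, 0)→(16, 2): d=(-4,2) right/bottom  bias=-1
    (0,0)@(1, 1): e=[0,0,34] → █  [on edge]
    (1,0)@(3, 1): e=[2,2,30] → █
    (2,0)@(5, 1): e=[4,4,26] → █
    (3,0)@(7, 1): e=[6,6,22] → █
    (4,0)@(9, 1): e=[8,8,18] → █
    (5,0)@(11, 1): e=[10,10,14] → █
    (6,0)@(13, 1): e=[12,12,10] → █
    (7,0)@(15, 1): e=[14,14,6] → █
    (8,0)@(17, 1): e=[16,16,2] → █
    (9,0)@(19, 1): e=[18,18,-2] → ·
    (0,1)@(1, 3): e=[-30,38,26] → ·
    (1,1)@(3, 3): e=[-28,40,22] → ·
  covered (9 px):
    █ █ █ █ █ █ █ █ █ · · ·
    · · · · · · · · · · · ·
    · · · · · · · · · · · ·
    · · · · · · · · · · · ·
    · · · · · · · · · · · ·
    · · · · · · · · · · · ·
T1:
  2·area = 12
  edge (14, 6)→(16, 0): d=(2,-6) top-left  bias=+0
  edge (16, 0)→(18, 0): d=(2,0) top-left  bias=+0
  edge (18, 0)→(14, 6): d=(-4,6) right/bottom  bias=-1
    (8,0)@(17, 1): e=[8,2,2] → █
    (9,0)@(19, 1): e=[20,2,-10] → ·
    (7,1)@(15, 3): e=[0,6,6] → █  [on edge]
    (8,1)@(17, 3): e=[12,6,-6] → ·
    (7,2)@(15, 5): e=[4,10,-2] → ·
    (6,4)@(13, 9): e=[0,18,-6] → ·  [on edge]
  covered (2 px):
    · · · · · · · · █ · · ·
    · · · · · · · █ · · · ·
    · · · · · · · · · · · ·
    · · · · · · · · · · · ·
    · · · · · · · · · · · ·
    · · · · · · · · · · · ·

Answer: 11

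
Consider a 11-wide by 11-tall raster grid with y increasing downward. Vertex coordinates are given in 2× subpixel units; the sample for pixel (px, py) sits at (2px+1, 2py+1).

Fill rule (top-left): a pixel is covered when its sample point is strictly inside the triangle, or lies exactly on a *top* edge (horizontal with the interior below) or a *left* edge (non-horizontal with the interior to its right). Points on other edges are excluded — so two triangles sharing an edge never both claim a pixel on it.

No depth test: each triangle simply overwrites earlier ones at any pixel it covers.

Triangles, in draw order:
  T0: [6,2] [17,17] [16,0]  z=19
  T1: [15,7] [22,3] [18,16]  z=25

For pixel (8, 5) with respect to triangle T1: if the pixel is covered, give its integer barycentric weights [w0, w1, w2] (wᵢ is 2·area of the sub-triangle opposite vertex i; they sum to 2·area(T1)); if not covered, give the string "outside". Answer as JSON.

T0:
  2·area = 172  (B↔C swapped to make it positive)
  edge (6, 2)→(16, 0): d=(10,-2) top-left  bias=+0
  edge (16, 0)→(17, 17): d=(1,17) right/bottom  bias=-1
  edge (17, 17)→(6, 2): d=(-11,-15) top-left  bias=+0
    (5,0)@(11, 1): e=[0,86,86] → █  [on edge]
    (6,0)@(13, 1): e=[4,52,116] → █
    (7,0)@(15, 1): e=[8,18,146] → █
    (8,0)@(17, 1): e=[12,-16,176] → ·
    (0,1)@(1, 3): e=[0,258,-86] → ·  [on edge]
    (3,1)@(7, 3): e=[12,156,4] → █
    (4,1)@(9, 3): e=[16,122,34] → █
    (8,1)@(17, 3): e=[32,-14,154] → ·
    (3,2)@(7, 5): e=[32,158,-18] → ·
    (4,2)@(9, 5): e=[36,124,12] → █
    (8,2)@(17, 5): e=[52,-12,132] → ·
    (4,3)@(9, 7): e=[56,126,-10] → ·
    (8,8)@(17, 17): e=[172,0,0] → ·  [on edge]
  covered (20 px):
    · · · · · █ █ █ · · ·
    · · · █ █ █ █ █ · · ·
    · · · · █ █ █ █ · · ·
    · · · · · █ █ █ · · ·
    · · · · · · █ █ · · ·
    · · · · · · █ █ · · ·
    · · · · · · · █ · · ·
    · · · · · · · · · · ·
    · · · · · · · · · · ·
    · · · · · · · · · · ·
    · · · · · · · · · · ·
T1:
  2·area = 75
  edge (15, 7)→(22, 3): d=(7,-4) top-left  bias=+0
  edge (22, 3)→(18, 16): d=(-4,13) right/bottom  bias=-1
  edge (18, 16)→(15, 7): d=(-3,-9) top-left  bias=+0
    (6,0)@(13, 1): e=[-50,125,0] → ·  [on edge]
    (9,2)@(19, 5): e=[2,31,42] → █
    (10,2)@(21, 5): e=[10,5,60] → █
    (7,3)@(15, 7): e=[0,75,0] → █  [on edge]
    (8,3)@(17, 7): e=[8,49,18] → █
    (10,3)@(21, 7): e=[24,-3,54] → ·
    (7,4)@(15, 9): e=[14,67,-6] → ·
    (8,4)@(17, 9): e=[22,41,12] → █
    (10,4)@(21, 9): e=[38,-11,48] → ·
    (8,5)@(17, 11): e=[36,33,6] → █
    (10,5)@(21, 11): e=[52,-19,42] → ·
    (8,6)@(17, 13): e=[50,25,0] → █  [on edge]
    (0,7)@(1, 15): e=[0,225,-150] → ·  [on edge]
    (9,9)@(19, 19): e=[100,-25,0] → ·  [on edge]
  covered (10 px):
    · · · · · · · · · · ·
    · · · · · · · · · · ·
    · · · · · · · · · █ █
    · · · · · · · █ █ █ ·
    · · · · · · · · █ █ ·
    · · · · · · · · █ █ ·
    · · · · · · · · █ · ·
    · · · · · · · · · · ·
    · · · · · · · · · · ·
    · · · · · · · · · · ·
    · · · · · · · · · · ·

Answer: [33,6,36]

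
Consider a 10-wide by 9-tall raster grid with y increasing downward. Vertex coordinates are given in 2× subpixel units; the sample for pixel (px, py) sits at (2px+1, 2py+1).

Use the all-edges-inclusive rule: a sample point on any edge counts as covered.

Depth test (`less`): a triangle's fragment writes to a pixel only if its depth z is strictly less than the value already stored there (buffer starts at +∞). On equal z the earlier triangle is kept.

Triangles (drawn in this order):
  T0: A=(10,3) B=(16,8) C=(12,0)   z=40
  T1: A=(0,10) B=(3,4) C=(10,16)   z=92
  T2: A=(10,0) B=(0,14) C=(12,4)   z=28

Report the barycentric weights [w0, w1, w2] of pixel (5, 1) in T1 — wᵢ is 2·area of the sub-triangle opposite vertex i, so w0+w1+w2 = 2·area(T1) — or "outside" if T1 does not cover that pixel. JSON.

T0:
  2·area = 28  (B↔C swapped to make it positive)
  edge (10, 3)→(12, 0): d=(2,-3) inclusive
  edge (12, 0)→(16, 8): d=(4,8) inclusive
  edge (16, 8)→(10, 3): d=(-6,-5) inclusive
    (5,1)@(11, 3): e=[3,20,5] → X
    (6,1)@(13, 3): e=[9,4,15] → X
    (7,1)@(15, 3): e=[15,-12,25] → .
    (5,2)@(11, 5): e=[7,28,-7] → .
    (6,2)@(13, 5): e=[13,12,3] → X
    (7,2)@(15, 5): e=[19,-4,13] → .
    (6,3)@(13, 7): e=[17,20,-9] → .
    (7,3)@(15, 7): e=[23,4,1] → X
    (8,3)@(17, 7): e=[29,-12,11] → .
    (7,4)@(15, 9): e=[27,12,-11] → .
  covered (4 px):
    . . . . . . . . . .
    . . . . . X X . . .
    . . . . . . X . . .
    . . . . . . . X . .
    . . . . . . . . . .
    . . . . . . . . . .
    . . . . . . . . . .
    . . . . . . . . . .
    . . . . . . . . . .
T1:
  2·area = 78
  edge (0, 10)→(3, 4): d=(3,-6) inclusive
  edge (3, 4)→(10, 16): d=(7,12) inclusive
  edge (10, 16)→(0, 10): d=(-10,-6) inclusive
    (1,2)@(3, 5): e=[3,7,68] → X
    (2,2)@(5, 5): e=[15,-17,80] → .
    (1,3)@(3, 7): e=[9,21,48] → X
    (2,3)@(5, 7): e=[21,-3,60] → .
    (0,4)@(1, 9): e=[3,59,16] → X
    (2,4)@(5, 9): e=[27,11,40] → X
    (3,4)@(7, 9): e=[39,-13,52] → .
    (0,5)@(1, 11): e=[9,73,-4] → .
    (1,5)@(3, 11): e=[21,49,8] → X
    (3,5)@(7, 11): e=[45,1,32] → X
    (4,5)@(9, 11): e=[57,-23,44] → .
    (1,6)@(3, 13): e=[27,63,-12] → .
    (2,6)@(5, 13): e=[39,39,0] → X  [on edge]
  covered (11 px):
    . . . . . . . . . .
    . . . . . . . . . .
    . X . . . . . . . .
    . X . . . . . . . .
    X X X . . . . . . .
    . X X X . . . . . .
    . . X X . . . . . .
    . . . . X . . . . .
    . . . . . . . . . .
T2:
  2·area = 68  (B↔C swapped to make it positive)
  edge (10, 0)→(12, 4): d=(2,4) inclusive
  edge (12, 4)→(0, 14): d=(-12,10) inclusive
  edge (0, 14)→(10, 0): d=(10,-14) inclusive
    (4,1)@(9, 3): e=[10,42,16] → X
    (5,1)@(11, 3): e=[2,22,44] → X
    (6,1)@(13, 3): e=[-6,2,72] → .
    (3,2)@(7, 5): e=[22,38,8] → X
    (5,2)@(11, 5): e=[6,-2,64] → .
    (2,3)@(5, 7): e=[34,34,0] → X  [on edge]
    (4,3)@(9, 7): e=[18,-6,56] → .
    (2,4)@(5, 9): e=[38,10,20] → X
    (3,4)@(7, 9): e=[30,-10,48] → .
    (1,5)@(3, 11): e=[50,6,12] → X
    (2,5)@(5, 11): e=[42,-14,40] → .
    (0,6)@(1, 13): e=[62,2,4] → X
  covered (9 px):
    . . . . . . . . . .
    . . . . X X . . . .
    . . . X X . . . . .
    . . X X . . . . . .
    . . X . . . . . . .
    . X . . . . . . . .
    X . . . . . . . . .
    . . . . . . . . . .
    . . . . . . . . . .

Result: "outside"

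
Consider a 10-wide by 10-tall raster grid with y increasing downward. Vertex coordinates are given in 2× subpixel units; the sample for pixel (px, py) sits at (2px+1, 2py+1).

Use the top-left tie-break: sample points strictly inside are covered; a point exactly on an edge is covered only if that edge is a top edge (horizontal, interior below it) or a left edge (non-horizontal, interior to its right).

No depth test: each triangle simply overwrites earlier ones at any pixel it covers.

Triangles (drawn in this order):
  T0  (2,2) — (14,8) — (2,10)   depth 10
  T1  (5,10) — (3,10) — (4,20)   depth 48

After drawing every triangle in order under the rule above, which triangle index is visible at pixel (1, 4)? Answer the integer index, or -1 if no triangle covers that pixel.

T0:
  2·area = 96
  edge (2, 2)→(14, 8): d=(12,6) right/bottom  bias=-1
  edge (14, 8)→(2, 10): d=(-12,2) right/bottom  bias=-1
  edge (2, 10)→(2, 2): d=(0,-8) top-left  bias=+0
    (1,1)@(3, 3): e=[6,82,8] → █
    (2,1)@(5, 3): e=[-6,78,24] → ·
    (1,2)@(3, 5): e=[30,58,8] → █
    (2,2)@(5, 5): e=[18,54,24] → █
    (3,2)@(7, 5): e=[6,50,40] → █
    (4,2)@(9, 5): e=[-6,46,56] → ·
    (1,3)@(3, 7): e=[54,34,8] → █
    (4,3)@(9, 7): e=[18,22,56] → █
    (5,3)@(11, 7): e=[6,18,72] → █
    (6,3)@(13, 7): e=[-6,14,88] → ·
    (1,4)@(3, 9): e=[78,10,8] → █
    (4,4)@(9, 9): e=[42,-2,56] → ·
  covered (12 px):
    · · · · · · · · · ·
    · █ · · · · · · · ·
    · █ █ █ · · · · · ·
    · █ █ █ █ █ · · · ·
    · █ █ █ · · · · · ·
    · · · · · · · · · ·
    · · · · · · · · · ·
    · · · · · · · · · ·
    · · · · · · · · · ·
    · · · · · · · · · ·
T1:
  2·area = 20  (B↔C swapped to make it positive)
  edge (5, 10)→(4, 20): d=(-1,10) right/bottom  bias=-1
  edge (4, 20)→(3, 10): d=(-1,-10) top-left  bias=+0
  edge (3, 10)→(5, 10): d=(2,0) top-left  bias=+0
  covered (0 px):
    · · · · · · · · · ·
    · · · · · · · · · ·
    · · · · · · · · · ·
    · · · · · · · · · ·
    · · · · · · · · · ·
    · · · · · · · · · ·
    · · · · · · · · · ·
    · · · · · · · · · ·
    · · · · · · · · · ·
    · · · · · · · · · ·

Z-buffer (winner per pixel, '.' = empty):
  . . . . . . . . . .
  . 0 . . . . . . . .
  . 0 0 0 . . . . . .
  . 0 0 0 0 0 . . . .
  . 0 0 0 . . . . . .
  . . . . . . . . . .
  . . . . . . . . . .
  . . . . . . . . . .
  . . . . . . . . . .
  . . . . . . . . . .

Answer: 0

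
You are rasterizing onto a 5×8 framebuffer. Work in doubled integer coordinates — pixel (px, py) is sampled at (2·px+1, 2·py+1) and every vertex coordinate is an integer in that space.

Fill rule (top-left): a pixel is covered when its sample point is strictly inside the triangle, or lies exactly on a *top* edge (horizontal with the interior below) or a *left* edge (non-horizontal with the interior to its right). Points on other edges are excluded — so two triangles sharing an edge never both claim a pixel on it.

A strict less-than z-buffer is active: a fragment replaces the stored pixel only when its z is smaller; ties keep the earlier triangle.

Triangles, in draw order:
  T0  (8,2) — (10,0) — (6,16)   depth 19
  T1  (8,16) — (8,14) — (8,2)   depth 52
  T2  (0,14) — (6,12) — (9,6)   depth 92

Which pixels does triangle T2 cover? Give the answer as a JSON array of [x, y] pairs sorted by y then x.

T0:
  2·area = 24
  edge (8, 2)→(10, 0): d=(2,-2) top-left  bias=+0
  edge (10, 0)→(6, 16): d=(-4,16) right/bottom  bias=-1
  edge (6, 16)→(8, 2): d=(2,-14) top-left  bias=+0
    (4,0)@(9, 1): e=[0,12,12] → X  [on edge]
    (3,1)@(7, 3): e=[0,36,-12] → .  [on edge]
    (4,1)@(9, 3): e=[4,4,16] → X
    (2,2)@(5, 5): e=[0,60,-36] → .  [on edge]
    (4,2)@(9, 5): e=[8,-4,20] → .
    (1,3)@(3, 7): e=[0,84,-60] → .  [on edge]
    (0,4)@(1, 9): e=[0,108,-84] → .  [on edge]
    (3,4)@(7, 9): e=[12,12,0] → X  [on edge]
    (4,4)@(9, 9): e=[16,-20,28] → .
    (3,5)@(7, 11): e=[16,4,4] → X
    (4,5)@(9, 11): e=[20,-28,32] → .
    (3,6)@(7, 13): e=[20,-4,8] → .
  covered (4 px):
    . . . . X
    . . . . X
    . . . . .
    . . . . .
    . . . X .
    . . . X .
    . . . . .
    . . . . .
T1:
  degenerate (2·area = 0) — covers nothing
T2:
  2·area = 30  (B↔C swapped to make it positive)
  edge (0, 14)→(9, 6): d=(9,-8) top-left  bias=+0
  edge (9, 6)→(6, 12): d=(-3,6) right/bottom  bias=-1
  edge (6, 12)→(0, 14): d=(-6,2) right/bottom  bias=-1
    (3,4)@(7, 9): e=[11,3,16] → X
    (4,4)@(9, 9): e=[27,-9,12] → .
    (2,5)@(5, 11): e=[13,9,8] → X
    (3,5)@(7, 11): e=[29,-3,4] → .
    (4,5)@(9, 11): e=[45,-15,0] → .  [on edge]
    (1,6)@(3, 13): e=[15,15,0] → .  [on edge]
    (2,6)@(5, 13): e=[31,3,-4] → .
  covered (2 px):
    . . . . .
    . . . . .
    . . . . .
    . . . . .
    . . . X .
    . . X . .
    . . . . .
    . . . . .

Final: [[3,4],[2,5]]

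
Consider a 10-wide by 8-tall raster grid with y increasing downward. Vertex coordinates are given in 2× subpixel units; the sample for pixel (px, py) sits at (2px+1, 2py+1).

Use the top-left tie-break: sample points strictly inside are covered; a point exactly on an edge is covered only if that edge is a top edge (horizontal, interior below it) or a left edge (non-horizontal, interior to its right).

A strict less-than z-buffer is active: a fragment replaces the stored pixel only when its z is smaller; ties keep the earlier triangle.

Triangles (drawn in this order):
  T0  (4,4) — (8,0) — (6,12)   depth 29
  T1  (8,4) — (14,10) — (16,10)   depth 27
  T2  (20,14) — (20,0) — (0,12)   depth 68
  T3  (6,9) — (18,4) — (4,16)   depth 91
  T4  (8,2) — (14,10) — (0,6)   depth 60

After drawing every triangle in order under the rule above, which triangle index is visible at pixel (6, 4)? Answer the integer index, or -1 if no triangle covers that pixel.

T0:
  2·area = 40
  edge (4, 4)→(8, 0): d=(4,-4) top-left  bias=+0
  edge (8, 0)→(6, 12): d=(-2,12) right/bottom  bias=-1
  edge (6, 12)→(4, 4): d=(-2,-8) top-left  bias=+0
    (3,0)@(7, 1): e=[0,10,30] → #  [on edge]
    (4,0)@(9, 1): e=[8,-14,46] → ·
    (2,1)@(5, 3): e=[0,30,10] → #  [on edge]
    (4,1)@(9, 3): e=[16,-18,42] → ·
    (1,2)@(3, 5): e=[0,50,-10] → ·  [on edge]
    (2,2)@(5, 5): e=[8,26,6] → #
    (4,2)@(9, 5): e=[24,-22,38] → ·
    (0,3)@(1, 7): e=[0,70,-30] → ·  [on edge]
    (2,3)@(5, 7): e=[16,22,2] → #
    (3,3)@(7, 7): e=[24,-2,18] → ·
    (2,4)@(5, 9): e=[24,18,-2] → ·
  covered (6 px):
    · · · # · · · · · ·
    · · # # · · · · · ·
    · · # # · · · · · ·
    · · # · · · · · · ·
    · · · · · · · · · ·
    · · · · · · · · · ·
    · · · · · · · · · ·
    · · · · · · · · · ·
T1:
  2·area = 12  (B↔C swapped to make it positive)
  edge (8, 4)→(16, 10): d=(8,6) right/bottom  bias=-1
  edge (16, 10)→(14, 10): d=(-2,0) right/bottom  bias=-1
  edge (14, 10)→(8, 4): d=(-6,-6) top-left  bias=+0
    (2,0)@(5, 1): e=[-6,18,0] → ·  [on edge]
    (3,1)@(7, 3): e=[-2,14,0] → ·  [on edge]
    (4,2)@(9, 5): e=[2,10,0] → #  [on edge]
    (5,2)@(11, 5): e=[-10,10,12] → ·
    (4,3)@(9, 7): e=[18,6,-12] → ·
    (5,3)@(11, 7): e=[6,6,0] → #  [on edge]
    (6,3)@(13, 7): e=[-6,6,12] → ·
    (5,4)@(11, 9): e=[22,2,-12] → ·
    (6,4)@(13, 9): e=[10,2,0] → #  [on edge]
    (7,4)@(15, 9): e=[-2,2,12] → ·
    (6,5)@(13, 11): e=[26,-2,-12] → ·
    (7,5)@(15, 11): e=[14,-2,0] → ·  [on edge]
    (8,6)@(17, 13): e=[18,-6,0] → ·  [on edge]
    (9,7)@(19, 15): e=[22,-10,0] → ·  [on edge]
  covered (3 px):
    · · · · · · · · · ·
    · · · · · · · · · ·
    · · · · # · · · · ·
    · · · · · # · · · ·
    · · · · · · # · · ·
    · · · · · · · · · ·
    · · · · · · · · · ·
    · · · · · · · · · ·
T2:
  2·area = 280  (B↔C swapped to make it positive)
  edge (20, 14)→(0, 12): d=(-20,-2) top-left  bias=+0
  edge (0, 12)→(20, 0): d=(20,-12) top-left  bias=+0
  edge (20, 0)→(20, 14): d=(0,14) right/bottom  bias=-1
    (9,0)@(19, 1): e=[258,8,14] → #
    (7,1)@(15, 3): e=[210,0,70] → #  [on edge]
    (8,1)@(17, 3): e=[214,24,42] → #
    (6,2)@(13, 5): e=[166,16,98] → #
    (4,3)@(9, 7): e=[118,8,154] → #
    (5,3)@(11, 7): e=[122,32,126] → #
    (2,4)@(5, 9): e=[70,0,210] → #  [on edge]
    (3,4)@(7, 9): e=[74,24,182] → #
    (1,5)@(3, 11): e=[26,16,238] → #
    (1,6)@(3, 13): e=[-14,56,238] → ·
    (2,6)@(5, 13): e=[-10,80,210] → ·
    (3,6)@(7, 13): e=[-6,104,182] → ·
  covered (36 px):
    · · · · · · · · · #
    · · · · · · · # # #
    · · · · · · # # # #
    · · · · # # # # # #
    · · # # # # # # # #
    · # # # # # # # # #
    · · · · · # # # # #
    · · · · · · · · · ·
T3:
  2·area = 74
  edge (6, 9)→(18, 4): d=(12,-5) top-left  bias=+0
  edge (18, 4)→(4, 16): d=(-14,12) right/bottom  bias=-1
  edge (4, 16)→(6, 9): d=(2,-7) top-left  bias=+0
    (5,3)@(11, 7): e=[1,42,31] → #
    (6,3)@(13, 7): e=[11,18,45] → #
    (7,3)@(15, 7): e=[21,-6,59] → ·
    (3,4)@(7, 9): e=[5,62,7] → #
    (4,4)@(9, 9): e=[15,38,21] → #
    (6,4)@(13, 9): e=[35,-10,49] → ·
    (3,5)@(7, 11): e=[29,34,11] → #
    (5,5)@(11, 11): e=[49,-14,39] → ·
    (2,6)@(5, 13): e=[43,30,1] → #
    (4,6)@(9, 13): e=[63,-18,29] → ·
    (2,7)@(5, 15): e=[67,2,5] → #
    (3,7)@(7, 15): e=[77,-22,19] → ·
  covered (10 px):
    · · · · · · · · · ·
    · · · · · · · · · ·
    · · · · · · · · · ·
    · · · · · # # · · ·
    · · · # # # · · · ·
    · · · # # · · · · ·
    · · # # · · · · · ·
    · · # · · · · · · ·
T4:
  2·area = 88
  edge (8, 2)→(14, 10): d=(6,8) right/bottom  bias=-1
  edge (14, 10)→(0, 6): d=(-14,-4) top-left  bias=+0
  edge (0, 6)→(8, 2): d=(8,-4) top-left  bias=+0
    (3,1)@(7, 3): e=[14,70,4] → #
    (4,1)@(9, 3): e=[-2,78,12] → ·
    (1,2)@(3, 5): e=[58,26,4] → #
    (2,2)@(5, 5): e=[42,34,12] → #
    (4,2)@(9, 5): e=[10,50,28] → #
    (5,2)@(11, 5): e=[-6,58,36] → ·
    (1,3)@(3, 7): e=[70,-2,20] → ·
    (2,3)@(5, 7): e=[54,6,28] → #
    (5,3)@(11, 7): e=[6,30,52] → #
    (6,3)@(13, 7): e=[-10,38,60] → ·
    (2,4)@(5, 9): e=[66,-22,44] → ·
    (3,4)@(7, 9): e=[50,-14,52] → ·
  covered (11 px):
    · · · · · · · · · ·
    · · · # · · · · · ·
    · # # # # · · · · ·
    · · # # # # · · · ·
    · · · · · # # · · ·
    · · · · · · · · · ·
    · · · · · · · · · ·
    · · · · · · · · · ·

Z-buffer (winner per pixel, '.' = empty):
  . . . 0 . . . . . 2
  . . 0 0 . . . 2 2 2
  . 4 0 0 1 . 2 2 2 2
  . . 0 4 4 1 2 2 2 2
  . . 2 2 2 4 1 2 2 2
  . 2 2 2 2 2 2 2 2 2
  . . 3 3 . 2 2 2 2 2
  . . 3 . . . . . . .

Final: 1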